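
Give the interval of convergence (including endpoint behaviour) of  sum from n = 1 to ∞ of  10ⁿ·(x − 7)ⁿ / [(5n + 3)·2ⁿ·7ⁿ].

The ratio of consecutive coefficients is [(5n + 3)/(5(n+1) + 3)] · 10/(2·7) → 5/7.
Hence the series converges for |x − 7| < 1/(5/7) = 7/5, so the radius of convergence is 7/5.
When x = 42/5, comparison with the harmonic series Σ 1/n shows the series diverges.
Endpoint x = 28/5: the terms alternate in sign and decrease monotonically to 0 in absolute value (size ~ c/n), so the alternating series test gives convergence.

[28/5, 42/5)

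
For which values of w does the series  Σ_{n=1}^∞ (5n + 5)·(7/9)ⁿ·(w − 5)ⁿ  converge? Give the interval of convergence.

(26/7, 44/7)

The ratio of consecutive coefficients is [(5(n+1) + 5)/(5n + 5)] · 7/9 → 7/9.
Thus R = 1/(7/9) = 9/7.
Endpoint w = 44/7: the terms have absolute value of order n, which does not tend to 0, so the series diverges by the divergence test.
At w = 26/7: the n-th term does not approach 0; divergence by the term test.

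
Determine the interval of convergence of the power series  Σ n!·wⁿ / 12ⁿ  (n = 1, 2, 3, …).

The ratio of consecutive coefficients is (n+1) · 1/12 → ∞.
The ratio grows without bound, so the series diverges whenever w ≠ 0; it converges only at w = 0. R = 0.

{0}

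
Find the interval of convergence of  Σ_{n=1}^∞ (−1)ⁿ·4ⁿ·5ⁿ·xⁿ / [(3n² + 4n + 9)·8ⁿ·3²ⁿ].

The ratio of consecutive coefficients is [(3n² + 4n + 9)/(3(n+1)² + 4(n+1) + 9)] · 4·5/(8·9) → 5/18.
Convergence for |x| · 5/18 < 1, i.e. |x| < 18/5. So R = 18/5.
Check x = 18/5: the series is dominated by a constant times Σ 1/n², which converges (p = 2 > 1).
Check x = -18/5: the series is dominated by a constant times Σ 1/n², which converges (p = 2 > 1).

[-18/5, 18/5]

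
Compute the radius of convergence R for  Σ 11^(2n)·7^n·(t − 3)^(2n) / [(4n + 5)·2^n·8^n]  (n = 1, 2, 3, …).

The ratio of consecutive coefficients is [(4n + 5)/(4(n+1) + 5)] · 121·7/(2·8) → 847/16.
Writing y = (t − 3)², the series in y has radius 16/847, so |t − 3| < √(16/847) and R = 4√7/77.

R = 4√7/77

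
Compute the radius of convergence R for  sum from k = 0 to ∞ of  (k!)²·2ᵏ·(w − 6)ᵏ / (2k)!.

R = 2

By the ratio test, |a_{k+1}/a_k| = (k+1)²/[(2k+1)·(2k+2)] · 2 → 1/2.
Convergence for |w − 6| · 1/2 < 1, i.e. |w − 6| < 2. So R = 2.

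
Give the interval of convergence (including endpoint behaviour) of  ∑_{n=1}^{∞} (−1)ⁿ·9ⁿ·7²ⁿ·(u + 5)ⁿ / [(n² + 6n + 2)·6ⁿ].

[-737/147, -733/147]

By the ratio test, |a_{n+1}/a_n| = [(n² + 6n + 2)/((n+1)² + 6(n+1) + 2)] · 9·49/6 → 147/2.
Hence the series converges for |u + 5| < 1/(147/2) = 2/147, so the radius of convergence is 2/147.
At u = -733/147: the series is dominated by a constant times Σ 1/n², which converges (p = 2 > 1).
When u = -737/147, absolute convergence follows by limit comparison with Σ 1/n².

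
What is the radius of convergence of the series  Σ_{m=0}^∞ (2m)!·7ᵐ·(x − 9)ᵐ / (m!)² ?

R = 1/28

Ratio test: |a_{m+1}/a_m| = (2m+1)·(2m+2)/(m+1)² · 7 → 28 as m → ∞.
The series converges when 28 · |x − 9| < 1, giving R = 1/28.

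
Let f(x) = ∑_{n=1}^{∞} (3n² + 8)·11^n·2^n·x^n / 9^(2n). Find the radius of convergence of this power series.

R = 81/22

By the ratio test, |a_{n+1}/a_n| = [(3(n+1)² + 8)/(3n² + 8)] · 11·2/81 → 22/81.
Thus R = 1/(22/81) = 81/22.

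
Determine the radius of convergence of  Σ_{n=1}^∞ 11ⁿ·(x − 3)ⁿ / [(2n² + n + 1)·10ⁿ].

Apply the ratio test: |a_{n+1}| / |a_n| = [(2n² + n + 1)/(2(n+1)² + (n+1) + 1)] · 11/10, which tends to 11/10 as n → ∞.
The series converges when 11/10 · |x − 3| < 1, giving R = 10/11.

R = 10/11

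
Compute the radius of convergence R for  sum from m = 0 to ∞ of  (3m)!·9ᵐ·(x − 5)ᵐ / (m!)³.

The ratio of consecutive coefficients is (3m+1)·(3m+2)·(3m+3)/(m+1)³ · 9 → 243.
Hence the series converges for |x − 5| < 1/(243) = 1/243, so the radius of convergence is 1/243.

R = 1/243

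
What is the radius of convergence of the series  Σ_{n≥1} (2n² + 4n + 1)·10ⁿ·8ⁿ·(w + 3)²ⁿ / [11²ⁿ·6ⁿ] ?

R = 11√30/20

Apply the ratio test: |a_{n+1}| / |a_n| = [(2(n+1)² + 4(n+1) + 1)/(2n² + 4n + 1)] · 10·8/(121·6), which tends to 40/363 as n → ∞.
Writing y = (w + 3)², the series in y has radius 363/40, so |w + 3| < √(363/40) and R = 11√30/20.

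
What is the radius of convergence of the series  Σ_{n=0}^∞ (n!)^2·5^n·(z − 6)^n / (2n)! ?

The ratio of consecutive coefficients is (n+1)²/[(2n+1)·(2n+2)] · 5 → 5/4.
Convergence for |z − 6| · 5/4 < 1, i.e. |z − 6| < 4/5. So R = 4/5.

R = 4/5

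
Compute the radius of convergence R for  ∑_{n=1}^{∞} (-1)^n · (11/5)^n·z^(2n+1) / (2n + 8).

By the ratio test, |a_{n+1}/a_n| = [(2n + 8)/(2(n+1) + 8)] · 11/5 → 11/5.
Since the exponent of z increases by 2 each term, convergence requires |z|² < 5/11, hence R = √55/11.

R = √55/11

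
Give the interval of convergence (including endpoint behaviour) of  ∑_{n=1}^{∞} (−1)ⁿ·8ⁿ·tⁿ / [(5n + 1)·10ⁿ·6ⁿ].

Apply the ratio test: |a_{n+1}| / |a_n| = [(5n + 1)/(5(n+1) + 1)] · 8/(10·6), which tends to 2/15 as n → ∞.
Thus R = 1/(2/15) = 15/2.
Check t = 15/2: the terms alternate in sign and decrease monotonically to 0 in absolute value (size ~ c/n), so the alternating series test gives convergence.
When t = -15/2, the terms are asymptotic to a nonzero constant times 1/n, so the series diverges by limit comparison with Σ 1/n.

(-15/2, 15/2]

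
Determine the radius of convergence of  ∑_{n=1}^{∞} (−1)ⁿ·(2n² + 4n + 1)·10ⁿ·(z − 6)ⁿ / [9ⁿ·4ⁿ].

R = 18/5

Ratio test: |a_{n+1}/a_n| = [(2(n+1)² + 4(n+1) + 1)/(2n² + 4n + 1)] · 10/(9·4) → 5/18 as n → ∞.
The series converges when 5/18 · |z − 6| < 1, giving R = 18/5.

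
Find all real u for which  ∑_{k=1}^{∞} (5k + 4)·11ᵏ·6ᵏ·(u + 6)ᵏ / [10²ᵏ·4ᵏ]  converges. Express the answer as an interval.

(-398/33, 2/33)

Ratio test: |a_{k+1}/a_k| = [(5(k+1) + 4)/(5k + 4)] · 11·6/(100·4) → 33/200 as k → ∞.
Hence the series converges for |u + 6| < 1/(33/200) = 200/33, so the radius of convergence is 200/33.
When u = 2/33, the terms have absolute value of order k, which does not tend to 0, so the series diverges by the divergence test.
Check u = -398/33: the terms do not tend to 0, so the series diverges.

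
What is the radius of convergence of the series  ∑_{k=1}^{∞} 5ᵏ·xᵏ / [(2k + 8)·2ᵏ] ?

The ratio of consecutive coefficients is [(2k + 8)/(2(k+1) + 8)] · 5/2 → 5/2.
The series converges when 5/2 · |x| < 1, giving R = 2/5.

R = 2/5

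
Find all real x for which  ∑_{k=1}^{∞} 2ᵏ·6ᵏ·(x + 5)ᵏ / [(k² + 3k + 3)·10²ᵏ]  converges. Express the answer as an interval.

[-40/3, 10/3]

Apply the ratio test: |a_{k+1}| / |a_k| = [(k² + 3k + 3)/((k+1)² + 3(k+1) + 3)] · 2·6/100, which tends to 3/25 as k → ∞.
Convergence for |x + 5| · 3/25 < 1, i.e. |x + 5| < 25/3. So R = 25/3.
Endpoint x = 10/3: the terms are on the order of 1/k², so the series converges absolutely by comparison with the p-series (p = 2 > 1).
When x = -40/3, absolute convergence follows by limit comparison with Σ 1/k².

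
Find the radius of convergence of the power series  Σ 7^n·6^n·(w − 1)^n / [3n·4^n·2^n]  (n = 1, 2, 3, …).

Apply the ratio test: |a_{n+1}| / |a_n| = [3n/3(n+1)] · 7·6/(4·2), which tends to 21/4 as n → ∞.
The series converges when 21/4 · |w − 1| < 1, giving R = 4/21.

R = 4/21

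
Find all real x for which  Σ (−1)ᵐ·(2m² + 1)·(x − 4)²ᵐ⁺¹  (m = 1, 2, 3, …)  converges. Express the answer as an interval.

(3, 5)

Apply the ratio test: |a_{m+1}| / |a_m| = (2(m+1)² + 1)/(2m² + 1), which tends to 1 as m → ∞.
Since the exponent of (x − 4) increases by 2 each term, convergence requires |x − 4|² < 1, hence R = 1.
Endpoint x = 5: the m-th term does not approach 0; divergence by the term test.
Endpoint x = 3: the terms have absolute value of order m², which does not tend to 0, so the series diverges by the divergence test.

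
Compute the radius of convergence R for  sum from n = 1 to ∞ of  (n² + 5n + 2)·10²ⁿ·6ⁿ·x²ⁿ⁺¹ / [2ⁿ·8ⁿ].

By the ratio test, |a_{n+1}/a_n| = [((n+1)² + 5(n+1) + 2)/(n² + 5n + 2)] · 100·6/(2·8) → 75/2.
Since the exponent of x increases by 2 each term, convergence requires |x|² < 2/75, hence R = √6/15.

R = √6/15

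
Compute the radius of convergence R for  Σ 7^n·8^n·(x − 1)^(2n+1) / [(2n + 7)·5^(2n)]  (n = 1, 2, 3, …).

Apply the ratio test: |a_{n+1}| / |a_n| = [(2n + 7)/(2(n+1) + 7)] · 7·8/25, which tends to 56/25 as n → ∞.
Successive powers of (x − 1) differ by 2, so the series converges when |x − 1|² · 56/25 < 1, i.e. |x − 1| < √(25/56). So R = 5√14/28.

R = 5√14/28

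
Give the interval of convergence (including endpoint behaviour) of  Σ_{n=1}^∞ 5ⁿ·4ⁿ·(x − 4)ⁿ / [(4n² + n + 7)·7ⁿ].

Ratio test: |a_{n+1}/a_n| = [(4n² + n + 7)/(4(n+1)² + (n+1) + 7)] · 5·4/7 → 20/7 as n → ∞.
Thus R = 1/(20/7) = 7/20.
At x = 87/20: the terms are on the order of 1/n², so the series converges absolutely by comparison with the p-series (p = 2 > 1).
Check x = 73/20: the terms are on the order of 1/n², so the series converges absolutely by comparison with the p-series (p = 2 > 1).

[73/20, 87/20]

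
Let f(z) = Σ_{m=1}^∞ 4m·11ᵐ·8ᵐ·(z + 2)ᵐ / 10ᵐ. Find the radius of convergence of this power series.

R = 5/44

By the ratio test, |a_{m+1}/a_m| = [4(m+1)/4m] · 11·8/10 → 44/5.
Thus R = 1/(44/5) = 5/44.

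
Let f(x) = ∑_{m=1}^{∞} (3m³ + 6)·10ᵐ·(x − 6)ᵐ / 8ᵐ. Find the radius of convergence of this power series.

R = 4/5

Apply the ratio test: |a_{m+1}| / |a_m| = [(3(m+1)³ + 6)/(3m³ + 6)] · 10/8, which tends to 5/4 as m → ∞.
Convergence for |x − 6| · 5/4 < 1, i.e. |x − 6| < 4/5. So R = 4/5.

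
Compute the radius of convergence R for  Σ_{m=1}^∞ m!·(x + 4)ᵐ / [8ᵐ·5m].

R = 0

The ratio of consecutive coefficients is (m+1) · 1/8 · 5m/5(m+1) → ∞.
The terms grow without bound for any (x + 4) ≠ 0, so R = 0 (convergence only at x = -4).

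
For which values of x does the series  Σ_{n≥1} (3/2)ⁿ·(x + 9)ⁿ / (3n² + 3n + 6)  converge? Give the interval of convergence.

[-29/3, -25/3]

The ratio of consecutive coefficients is [(3n² + 3n + 6)/(3(n+1)² + 3(n+1) + 6)] · 3/2 → 3/2.
Convergence for |x + 9| · 3/2 < 1, i.e. |x + 9| < 2/3. So R = 2/3.
When x = -25/3, the terms are on the order of 1/n², so the series converges absolutely by comparison with the p-series (p = 2 > 1).
Check x = -29/3: absolute convergence follows by limit comparison with Σ 1/n².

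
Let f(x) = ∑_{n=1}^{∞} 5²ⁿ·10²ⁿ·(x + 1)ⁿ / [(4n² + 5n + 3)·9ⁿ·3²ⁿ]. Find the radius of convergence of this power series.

The ratio of consecutive coefficients is [(4n² + 5n + 3)/(4(n+1)² + 5(n+1) + 3)] · 25·100/(9·9) → 2500/81.
Convergence for |x + 1| · 2500/81 < 1, i.e. |x + 1| < 81/2500. So R = 81/2500.

R = 81/2500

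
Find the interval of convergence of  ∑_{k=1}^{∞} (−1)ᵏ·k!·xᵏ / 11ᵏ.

Apply the ratio test: |a_{k+1}| / |a_k| = (k+1) · 1/11, which tends to ∞ as k → ∞.
The ratio grows without bound, so the series diverges whenever x ≠ 0; it converges only at x = 0. R = 0.

{0}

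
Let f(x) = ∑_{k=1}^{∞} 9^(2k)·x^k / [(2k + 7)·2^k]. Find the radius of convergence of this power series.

By the ratio test, |a_{k+1}/a_k| = [(2k + 7)/(2(k+1) + 7)] · 81/2 → 81/2.
The series converges when 81/2 · |x| < 1, giving R = 2/81.

R = 2/81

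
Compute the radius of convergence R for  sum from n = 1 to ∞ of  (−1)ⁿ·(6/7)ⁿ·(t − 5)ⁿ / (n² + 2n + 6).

R = 7/6

The ratio of consecutive coefficients is [(n² + 2n + 6)/((n+1)² + 2(n+1) + 6)] · 6/7 → 6/7.
Hence the series converges for |t − 5| < 1/(6/7) = 7/6, so the radius of convergence is 7/6.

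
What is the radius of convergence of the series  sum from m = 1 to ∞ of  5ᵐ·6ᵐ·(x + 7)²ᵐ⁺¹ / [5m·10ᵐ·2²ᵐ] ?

R = 2√3/3

Apply the ratio test: |a_{m+1}| / |a_m| = [5m/5(m+1)] · 5·6/(10·4), which tends to 3/4 as m → ∞.
Since the exponent of (x + 7) increases by 2 each term, convergence requires |x + 7|² < 4/3, hence R = 2√3/3.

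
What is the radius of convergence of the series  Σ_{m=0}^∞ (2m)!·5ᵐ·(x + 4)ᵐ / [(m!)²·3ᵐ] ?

Apply the ratio test: |a_{m+1}| / |a_m| = (2m+1)·(2m+2)/(m+1)² · 5/3, which tends to 20/3 as m → ∞.
Hence the series converges for |x + 4| < 1/(20/3) = 3/20, so the radius of convergence is 3/20.

R = 3/20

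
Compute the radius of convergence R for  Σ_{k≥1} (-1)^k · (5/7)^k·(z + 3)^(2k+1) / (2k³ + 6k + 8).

The ratio of consecutive coefficients is [(2k³ + 6k + 8)/(2(k+1)³ + 6(k+1) + 8)] · 5/7 → 5/7.
Writing y = (z + 3)², the series in y has radius 7/5, so |z + 3| < √(7/5) and R = √35/5.

R = √35/5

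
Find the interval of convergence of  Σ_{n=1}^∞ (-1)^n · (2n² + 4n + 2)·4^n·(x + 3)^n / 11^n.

The ratio of consecutive coefficients is [(2(n+1)² + 4(n+1) + 2)/(2n² + 4n + 2)] · 4/11 → 4/11.
Hence the series converges for |x + 3| < 1/(4/11) = 11/4, so the radius of convergence is 11/4.
Check x = -1/4: the n-th term does not approach 0; divergence by the term test.
Endpoint x = -23/4: the terms do not tend to 0, so the series diverges.

(-23/4, -1/4)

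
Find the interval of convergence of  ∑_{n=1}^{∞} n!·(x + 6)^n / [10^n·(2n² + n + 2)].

The ratio of consecutive coefficients is (n+1) · 1/10 · (2n² + n + 2)/(2(n+1)² + (n+1) + 2) → ∞.
Since the ratio → ∞, the series diverges for every x ≠ -6, and R = 0.

{-6}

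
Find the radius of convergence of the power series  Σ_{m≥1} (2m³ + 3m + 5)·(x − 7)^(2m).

R = 1

The ratio of consecutive coefficients is (2(m+1)³ + 3(m+1) + 5)/(2m³ + 3m + 5) → 1.
Successive powers of (x − 7) differ by 2, so the series converges when |x − 7|² · 1 < 1, i.e. |x − 7| < √(1) = 1. So R = 1.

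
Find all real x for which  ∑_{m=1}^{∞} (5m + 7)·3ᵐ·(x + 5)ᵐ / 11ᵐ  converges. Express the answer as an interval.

Apply the ratio test: |a_{m+1}| / |a_m| = [(5(m+1) + 7)/(5m + 7)] · 3/11, which tends to 3/11 as m → ∞.
Thus R = 1/(3/11) = 11/3.
Check x = -4/3: the terms do not tend to 0, so the series diverges.
When x = -26/3, the m-th term does not approach 0; divergence by the term test.

(-26/3, -4/3)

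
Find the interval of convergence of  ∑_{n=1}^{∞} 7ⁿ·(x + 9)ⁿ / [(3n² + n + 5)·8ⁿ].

The ratio of consecutive coefficients is [(3n² + n + 5)/(3(n+1)² + (n+1) + 5)] · 7/8 → 7/8.
Convergence for |x + 9| · 7/8 < 1, i.e. |x + 9| < 8/7. So R = 8/7.
At x = -55/7: the series is dominated by a constant times Σ 1/n², which converges (p = 2 > 1).
At x = -71/7: the series is dominated by a constant times Σ 1/n², which converges (p = 2 > 1).

[-71/7, -55/7]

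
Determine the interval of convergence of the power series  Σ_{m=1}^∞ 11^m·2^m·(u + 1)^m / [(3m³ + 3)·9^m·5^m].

[-67/22, 23/22]

By the ratio test, |a_{m+1}/a_m| = [(3m³ + 3)/(3(m+1)³ + 3)] · 11·2/(9·5) → 22/45.
The series converges when 22/45 · |u + 1| < 1, giving R = 45/22.
Check u = 23/22: the terms are on the order of 1/m³, so the series converges absolutely by comparison with the p-series (p = 3 > 1).
When u = -67/22, the series is dominated by a constant times Σ 1/m³, which converges (p = 3 > 1).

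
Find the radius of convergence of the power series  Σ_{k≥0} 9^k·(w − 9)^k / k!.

R = ∞

Apply the ratio test: |a_{k+1}| / |a_k| = 9 · 1/(k+1), which tends to 0 as k → ∞.
The ratio tends to 0 regardless of w, hence R = ∞.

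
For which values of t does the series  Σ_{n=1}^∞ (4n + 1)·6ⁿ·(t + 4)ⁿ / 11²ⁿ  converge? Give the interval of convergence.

Apply the ratio test: |a_{n+1}| / |a_n| = [(4(n+1) + 1)/(4n + 1)] · 6/121, which tends to 6/121 as n → ∞.
Convergence for |t + 4| · 6/121 < 1, i.e. |t + 4| < 121/6. So R = 121/6.
When t = 97/6, the terms have absolute value of order n, which does not tend to 0, so the series diverges by the divergence test.
When t = -145/6, the n-th term does not approach 0; divergence by the term test.

(-145/6, 97/6)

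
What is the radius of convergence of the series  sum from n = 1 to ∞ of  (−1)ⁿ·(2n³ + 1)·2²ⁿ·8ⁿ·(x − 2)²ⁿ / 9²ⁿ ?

By the ratio test, |a_{n+1}/a_n| = [(2(n+1)³ + 1)/(2n³ + 1)] · 4·8/81 → 32/81.
Writing y = (x − 2)², the series in y has radius 81/32, so |x − 2| < √(81/32) and R = 9√2/8.

R = 9√2/8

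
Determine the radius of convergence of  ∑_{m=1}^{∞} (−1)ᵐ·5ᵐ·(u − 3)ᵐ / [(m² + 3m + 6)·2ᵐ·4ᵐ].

Apply the ratio test: |a_{m+1}| / |a_m| = [(m² + 3m + 6)/((m+1)² + 3(m+1) + 6)] · 5/(2·4), which tends to 5/8 as m → ∞.
Convergence for |u − 3| · 5/8 < 1, i.e. |u − 3| < 8/5. So R = 8/5.

R = 8/5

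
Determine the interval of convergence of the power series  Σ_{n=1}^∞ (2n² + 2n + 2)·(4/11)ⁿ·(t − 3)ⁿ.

Ratio test: |a_{n+1}/a_n| = [(2(n+1)² + 2(n+1) + 2)/(2n² + 2n + 2)] · 4/11 → 4/11 as n → ∞.
The series converges when 4/11 · |t − 3| < 1, giving R = 11/4.
Check t = 23/4: the n-th term does not approach 0; divergence by the term test.
At t = 1/4: the terms have absolute value of order n², which does not tend to 0, so the series diverges by the divergence test.

(1/4, 23/4)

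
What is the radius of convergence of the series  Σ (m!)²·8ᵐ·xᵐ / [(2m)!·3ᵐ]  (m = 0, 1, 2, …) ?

The ratio of consecutive coefficients is (m+1)²/[(2m+1)·(2m+2)] · 8/3 → 2/3.
The series converges when 2/3 · |x| < 1, giving R = 3/2.

R = 3/2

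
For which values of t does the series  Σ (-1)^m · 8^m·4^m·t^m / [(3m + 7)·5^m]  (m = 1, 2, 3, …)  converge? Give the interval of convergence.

Apply the ratio test: |a_{m+1}| / |a_m| = [(3m + 7)/(3(m+1) + 7)] · 8·4/5, which tends to 32/5 as m → ∞.
Convergence for |t| · 32/5 < 1, i.e. |t| < 5/32. So R = 5/32.
At t = 5/32: convergence follows from the alternating series test (terms decrease monotonically to 0).
Check t = -5/32: the terms are asymptotic to a nonzero constant times 1/m, so the series diverges by limit comparison with Σ 1/m.

(-5/32, 5/32]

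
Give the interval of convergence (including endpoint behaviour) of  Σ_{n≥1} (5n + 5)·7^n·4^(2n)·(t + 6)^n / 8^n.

(-85/14, -83/14)

Ratio test: |a_{n+1}/a_n| = [(5(n+1) + 5)/(5n + 5)] · 7·16/8 → 14 as n → ∞.
Thus R = 1/(14) = 1/14.
Endpoint t = -83/14: the terms do not tend to 0, so the series diverges.
Endpoint t = -85/14: the terms do not tend to 0, so the series diverges.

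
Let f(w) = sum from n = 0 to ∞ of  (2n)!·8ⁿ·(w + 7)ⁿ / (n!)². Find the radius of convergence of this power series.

R = 1/32

By the ratio test, |a_{n+1}/a_n| = (2n+1)·(2n+2)/(n+1)² · 8 → 32.
Convergence for |w + 7| · 32 < 1, i.e. |w + 7| < 1/32. So R = 1/32.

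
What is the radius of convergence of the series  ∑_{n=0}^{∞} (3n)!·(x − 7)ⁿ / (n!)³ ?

By the ratio test, |a_{n+1}/a_n| = (3n+1)·(3n+2)·(3n+3)/(n+1)³ → 27.
The series converges when 27 · |x − 7| < 1, giving R = 1/27.

R = 1/27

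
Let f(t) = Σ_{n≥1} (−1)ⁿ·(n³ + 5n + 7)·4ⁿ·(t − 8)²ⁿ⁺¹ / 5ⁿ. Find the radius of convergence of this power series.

Apply the ratio test: |a_{n+1}| / |a_n| = [((n+1)³ + 5(n+1) + 7)/(n³ + 5n + 7)] · 4/5, which tends to 4/5 as n → ∞.
Since the exponent of (t − 8) increases by 2 each term, convergence requires |t − 8|² < 5/4, hence R = √5/2.

R = √5/2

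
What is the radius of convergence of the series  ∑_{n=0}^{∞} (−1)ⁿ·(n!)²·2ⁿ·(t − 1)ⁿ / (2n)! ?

Apply the ratio test: |a_{n+1}| / |a_n| = (n+1)²/[(2n+1)·(2n+2)] · 2, which tends to 1/2 as n → ∞.
The series converges when 1/2 · |t − 1| < 1, giving R = 2.

R = 2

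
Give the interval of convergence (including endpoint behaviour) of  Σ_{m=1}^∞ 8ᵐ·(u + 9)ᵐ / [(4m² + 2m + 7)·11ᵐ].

[-83/8, -61/8]

Ratio test: |a_{m+1}/a_m| = [(4m² + 2m + 7)/(4(m+1)² + 2(m+1) + 7)] · 8/11 → 8/11 as m → ∞.
Hence the series converges for |u + 9| < 1/(8/11) = 11/8, so the radius of convergence is 11/8.
Endpoint u = -61/8: absolute convergence follows by limit comparison with Σ 1/m².
Check u = -83/8: the terms are on the order of 1/m², so the series converges absolutely by comparison with the p-series (p = 2 > 1).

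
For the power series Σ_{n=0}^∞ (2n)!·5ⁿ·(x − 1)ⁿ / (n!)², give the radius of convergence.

The ratio of consecutive coefficients is (2n+1)·(2n+2)/(n+1)² · 5 → 20.
Hence the series converges for |x − 1| < 1/(20) = 1/20, so the radius of convergence is 1/20.

R = 1/20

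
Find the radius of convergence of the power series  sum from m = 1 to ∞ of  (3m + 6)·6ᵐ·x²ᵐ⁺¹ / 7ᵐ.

By the ratio test, |a_{m+1}/a_m| = [(3(m+1) + 6)/(3m + 6)] · 6/7 → 6/7.
Writing y = x², the series in y has radius 7/6, so |x| < √(7/6) and R = √42/6.

R = √42/6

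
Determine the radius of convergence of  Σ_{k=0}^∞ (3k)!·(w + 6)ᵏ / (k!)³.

R = 1/27

By the ratio test, |a_{k+1}/a_k| = (3k+1)·(3k+2)·(3k+3)/(k+1)³ → 27.
Convergence for |w + 6| · 27 < 1, i.e. |w + 6| < 1/27. So R = 1/27.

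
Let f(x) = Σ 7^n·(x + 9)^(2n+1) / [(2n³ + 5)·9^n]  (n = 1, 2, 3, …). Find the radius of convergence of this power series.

R = 3√7/7

By the ratio test, |a_{n+1}/a_n| = [(2n³ + 5)/(2(n+1)³ + 5)] · 7/9 → 7/9.
Since the exponent of (x + 9) increases by 2 each term, convergence requires |x + 9|² < 9/7, hence R = 3√7/7.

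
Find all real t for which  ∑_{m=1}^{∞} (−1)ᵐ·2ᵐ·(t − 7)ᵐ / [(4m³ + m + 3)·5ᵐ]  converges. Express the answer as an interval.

[9/2, 19/2]

Ratio test: |a_{m+1}/a_m| = [(4m³ + m + 3)/(4(m+1)³ + (m+1) + 3)] · 2/5 → 2/5 as m → ∞.
Hence the series converges for |t − 7| < 1/(2/5) = 5/2, so the radius of convergence is 5/2.
Check t = 19/2: the series is dominated by a constant times Σ 1/m³, which converges (p = 3 > 1).
When t = 9/2, absolute convergence follows by limit comparison with Σ 1/m³.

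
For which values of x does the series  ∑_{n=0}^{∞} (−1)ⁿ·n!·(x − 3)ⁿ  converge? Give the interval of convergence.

The ratio of consecutive coefficients is (n+1) → ∞.
Since the ratio → ∞, the series diverges for every x ≠ 3, and R = 0.

{3}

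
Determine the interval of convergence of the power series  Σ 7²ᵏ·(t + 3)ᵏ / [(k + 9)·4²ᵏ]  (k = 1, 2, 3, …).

[-163/49, -131/49)

By the ratio test, |a_{k+1}/a_k| = [(k + 9)/((k+1) + 9)] · 49/16 → 49/16.
The series converges when 49/16 · |t + 3| < 1, giving R = 16/49.
At t = -131/49: the terms are asymptotic to a nonzero constant times 1/k, so the series diverges by limit comparison with Σ 1/k.
Endpoint t = -163/49: an alternating series whose terms decrease to 0 in absolute value, so it converges by the Leibniz criterion.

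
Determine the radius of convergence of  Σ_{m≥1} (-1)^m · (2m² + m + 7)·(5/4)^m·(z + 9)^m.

R = 4/5

Ratio test: |a_{m+1}/a_m| = [(2(m+1)² + (m+1) + 7)/(2m² + m + 7)] · 5/4 → 5/4 as m → ∞.
Convergence for |z + 9| · 5/4 < 1, i.e. |z + 9| < 4/5. So R = 4/5.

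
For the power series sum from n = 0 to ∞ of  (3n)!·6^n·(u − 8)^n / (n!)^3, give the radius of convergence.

The ratio of consecutive coefficients is (3n+1)·(3n+2)·(3n+3)/(n+1)³ · 6 → 162.
The series converges when 162 · |u − 8| < 1, giving R = 1/162.

R = 1/162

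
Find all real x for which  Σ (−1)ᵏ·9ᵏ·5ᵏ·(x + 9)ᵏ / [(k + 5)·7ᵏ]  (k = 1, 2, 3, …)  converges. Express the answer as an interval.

Ratio test: |a_{k+1}/a_k| = [(k + 5)/((k+1) + 5)] · 9·5/7 → 45/7 as k → ∞.
Thus R = 1/(45/7) = 7/45.
At x = -398/45: an alternating series whose terms decrease to 0 in absolute value, so it converges by the Leibniz criterion.
Endpoint x = -412/45: comparison with the harmonic series Σ 1/k shows the series diverges.

(-412/45, -398/45]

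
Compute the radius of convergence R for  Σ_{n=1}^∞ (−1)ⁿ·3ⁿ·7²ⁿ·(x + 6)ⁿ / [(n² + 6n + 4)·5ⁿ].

Apply the ratio test: |a_{n+1}| / |a_n| = [(n² + 6n + 4)/((n+1)² + 6(n+1) + 4)] · 3·49/5, which tends to 147/5 as n → ∞.
The series converges when 147/5 · |x + 6| < 1, giving R = 5/147.

R = 5/147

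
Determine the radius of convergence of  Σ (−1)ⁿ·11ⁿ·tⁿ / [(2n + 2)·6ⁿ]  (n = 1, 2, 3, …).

R = 6/11

The ratio of consecutive coefficients is [(2n + 2)/(2(n+1) + 2)] · 11/6 → 11/6.
Thus R = 1/(11/6) = 6/11.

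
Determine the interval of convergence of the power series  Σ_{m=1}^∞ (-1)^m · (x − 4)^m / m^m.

Root test: |a_m|^(1/m) = 1/m → 0.
Since the m-th root of |a_m| tends to 0, the series converges for all real x; R = ∞.

(−∞, ∞)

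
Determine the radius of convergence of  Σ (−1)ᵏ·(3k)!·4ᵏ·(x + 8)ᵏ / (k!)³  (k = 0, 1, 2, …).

The ratio of consecutive coefficients is (3k+1)·(3k+2)·(3k+3)/(k+1)³ · 4 → 108.
Hence the series converges for |x + 8| < 1/(108) = 1/108, so the radius of convergence is 1/108.

R = 1/108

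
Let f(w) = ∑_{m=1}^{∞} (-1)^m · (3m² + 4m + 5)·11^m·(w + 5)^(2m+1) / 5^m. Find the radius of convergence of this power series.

R = √55/11

By the ratio test, |a_{m+1}/a_m| = [(3(m+1)² + 4(m+1) + 5)/(3m² + 4m + 5)] · 11/5 → 11/5.
Successive powers of (w + 5) differ by 2, so the series converges when |w + 5|² · 11/5 < 1, i.e. |w + 5| < √(5/11). So R = √55/11.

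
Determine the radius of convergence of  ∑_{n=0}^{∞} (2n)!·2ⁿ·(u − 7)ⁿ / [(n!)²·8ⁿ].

R = 1

By the ratio test, |a_{n+1}/a_n| = (2n+1)·(2n+2)/(n+1)² · 2/8 → 1.
Convergence for |u − 7| < 1, so R = 1.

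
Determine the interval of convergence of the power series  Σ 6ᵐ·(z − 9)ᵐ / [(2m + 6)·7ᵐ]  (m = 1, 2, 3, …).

Apply the ratio test: |a_{m+1}| / |a_m| = [(2m + 6)/(2(m+1) + 6)] · 6/7, which tends to 6/7 as m → ∞.
Thus R = 1/(6/7) = 7/6.
Endpoint z = 61/6: comparison with the harmonic series Σ 1/m shows the series diverges.
Check z = 47/6: convergence follows from the alternating series test (terms decrease monotonically to 0).

[47/6, 61/6)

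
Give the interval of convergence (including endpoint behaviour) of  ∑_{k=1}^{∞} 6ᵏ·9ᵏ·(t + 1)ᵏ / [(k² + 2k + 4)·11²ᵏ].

[-175/54, 67/54]

The ratio of consecutive coefficients is [(k² + 2k + 4)/((k+1)² + 2(k+1) + 4)] · 6·9/121 → 54/121.
Hence the series converges for |t + 1| < 1/(54/121) = 121/54, so the radius of convergence is 121/54.
When t = 67/54, absolute convergence follows by limit comparison with Σ 1/k².
Endpoint t = -175/54: the terms are on the order of 1/k², so the series converges absolutely by comparison with the p-series (p = 2 > 1).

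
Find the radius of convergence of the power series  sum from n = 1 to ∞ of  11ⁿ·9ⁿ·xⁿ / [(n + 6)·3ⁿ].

R = 1/33

The ratio of consecutive coefficients is [(n + 6)/((n+1) + 6)] · 11·9/3 → 33.
Thus R = 1/(33) = 1/33.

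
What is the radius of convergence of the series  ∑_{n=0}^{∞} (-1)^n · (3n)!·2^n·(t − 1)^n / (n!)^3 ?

R = 1/54

By the ratio test, |a_{n+1}/a_n| = (3n+1)·(3n+2)·(3n+3)/(n+1)³ · 2 → 54.
The series converges when 54 · |t − 1| < 1, giving R = 1/54.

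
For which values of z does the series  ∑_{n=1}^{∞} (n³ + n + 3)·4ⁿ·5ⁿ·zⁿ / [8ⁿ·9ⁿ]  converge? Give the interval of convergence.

(-18/5, 18/5)

The ratio of consecutive coefficients is [((n+1)³ + (n+1) + 3)/(n³ + n + 3)] · 4·5/(8·9) → 5/18.
The series converges when 5/18 · |z| < 1, giving R = 18/5.
At z = 18/5: the terms have absolute value of order n³, which does not tend to 0, so the series diverges by the divergence test.
At z = -18/5: the n-th term does not approach 0; divergence by the term test.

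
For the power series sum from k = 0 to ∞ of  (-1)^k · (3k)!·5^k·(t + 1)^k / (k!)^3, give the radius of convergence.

R = 1/135

Apply the ratio test: |a_{k+1}| / |a_k| = (3k+1)·(3k+2)·(3k+3)/(k+1)³ · 5, which tends to 135 as k → ∞.
The series converges when 135 · |t + 1| < 1, giving R = 1/135.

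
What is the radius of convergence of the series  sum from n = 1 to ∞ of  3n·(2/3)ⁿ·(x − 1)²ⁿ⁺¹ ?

By the ratio test, |a_{n+1}/a_n| = [3(n+1)/3n] · 2/3 → 2/3.
Writing y = (x − 1)², the series in y has radius 3/2, so |x − 1| < √(3/2) and R = √6/2.

R = √6/2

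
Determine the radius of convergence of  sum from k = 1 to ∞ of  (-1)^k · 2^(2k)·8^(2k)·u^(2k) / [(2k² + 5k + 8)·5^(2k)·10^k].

Ratio test: |a_{k+1}/a_k| = [(2k² + 5k + 8)/(2(k+1)² + 5(k+1) + 8)] · 4·64/(25·10) → 128/125 as k → ∞.
Successive powers of u differ by 2, so the series converges when |u|² · 128/125 < 1, i.e. |u| < √(125/128). So R = 5√10/16.

R = 5√10/16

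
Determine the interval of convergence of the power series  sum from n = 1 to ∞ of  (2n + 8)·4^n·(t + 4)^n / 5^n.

The ratio of consecutive coefficients is [(2(n+1) + 8)/(2n + 8)] · 4/5 → 4/5.
The series converges when 4/5 · |t + 4| < 1, giving R = 5/4.
Endpoint t = -11/4: the terms have absolute value of order n, which does not tend to 0, so the series diverges by the divergence test.
When t = -21/4, the terms have absolute value of order n, which does not tend to 0, so the series diverges by the divergence test.

(-21/4, -11/4)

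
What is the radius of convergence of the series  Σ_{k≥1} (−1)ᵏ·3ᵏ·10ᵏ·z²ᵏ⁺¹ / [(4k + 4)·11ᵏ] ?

The ratio of consecutive coefficients is [(4k + 4)/(4(k+1) + 4)] · 3·10/11 → 30/11.
Writing y = z², the series in y has radius 11/30, so |z| < √(11/30) and R = √330/30.

R = √330/30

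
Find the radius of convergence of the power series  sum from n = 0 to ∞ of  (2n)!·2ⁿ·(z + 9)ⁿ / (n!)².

The ratio of consecutive coefficients is (2n+1)·(2n+2)/(n+1)² · 2 → 8.
Convergence for |z + 9| · 8 < 1, i.e. |z + 9| < 1/8. So R = 1/8.

R = 1/8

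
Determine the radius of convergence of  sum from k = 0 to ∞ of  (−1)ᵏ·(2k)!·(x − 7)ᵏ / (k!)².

The ratio of consecutive coefficients is (2k+1)·(2k+2)/(k+1)² → 4.
Convergence for |x − 7| · 4 < 1, i.e. |x − 7| < 1/4. So R = 1/4.

R = 1/4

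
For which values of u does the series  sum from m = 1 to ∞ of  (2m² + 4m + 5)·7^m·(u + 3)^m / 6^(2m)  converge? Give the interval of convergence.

The ratio of consecutive coefficients is [(2(m+1)² + 4(m+1) + 5)/(2m² + 4m + 5)] · 7/36 → 7/36.
Convergence for |u + 3| · 7/36 < 1, i.e. |u + 3| < 36/7. So R = 36/7.
When u = 15/7, the m-th term does not approach 0; divergence by the term test.
At u = -57/7: the terms do not tend to 0, so the series diverges.

(-57/7, 15/7)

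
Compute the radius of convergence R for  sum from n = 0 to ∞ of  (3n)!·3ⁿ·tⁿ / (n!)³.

R = 1/81

By the ratio test, |a_{n+1}/a_n| = (3n+1)·(3n+2)·(3n+3)/(n+1)³ · 3 → 81.
Convergence for |t| · 81 < 1, i.e. |t| < 1/81. So R = 1/81.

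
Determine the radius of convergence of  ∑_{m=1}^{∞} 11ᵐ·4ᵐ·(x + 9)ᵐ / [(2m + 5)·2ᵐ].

R = 1/22

Apply the ratio test: |a_{m+1}| / |a_m| = [(2m + 5)/(2(m+1) + 5)] · 11·4/2, which tends to 22 as m → ∞.
Thus R = 1/(22) = 1/22.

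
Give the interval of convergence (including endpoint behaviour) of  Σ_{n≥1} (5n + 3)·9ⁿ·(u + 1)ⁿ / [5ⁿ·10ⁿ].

(-59/9, 41/9)

By the ratio test, |a_{n+1}/a_n| = [(5(n+1) + 3)/(5n + 3)] · 9/(5·10) → 9/50.
The series converges when 9/50 · |u + 1| < 1, giving R = 50/9.
At u = 41/9: the terms do not tend to 0, so the series diverges.
When u = -59/9, the n-th term does not approach 0; divergence by the term test.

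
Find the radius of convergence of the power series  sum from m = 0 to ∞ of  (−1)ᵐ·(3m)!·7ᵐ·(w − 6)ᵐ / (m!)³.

R = 1/189

By the ratio test, |a_{m+1}/a_m| = (3m+1)·(3m+2)·(3m+3)/(m+1)³ · 7 → 189.
The series converges when 189 · |w − 6| < 1, giving R = 1/189.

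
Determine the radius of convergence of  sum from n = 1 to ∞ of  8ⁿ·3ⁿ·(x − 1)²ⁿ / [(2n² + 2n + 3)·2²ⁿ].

By the ratio test, |a_{n+1}/a_n| = [(2n² + 2n + 3)/(2(n+1)² + 2(n+1) + 3)] · 8·3/4 → 6.
Successive powers of (x − 1) differ by 2, so the series converges when |x − 1|² · 6 < 1, i.e. |x − 1| < √(1/6). So R = √6/6.

R = √6/6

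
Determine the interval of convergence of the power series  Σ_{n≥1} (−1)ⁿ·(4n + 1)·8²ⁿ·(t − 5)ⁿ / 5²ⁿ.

(295/64, 345/64)

The ratio of consecutive coefficients is [(4(n+1) + 1)/(4n + 1)] · 64/25 → 64/25.
Thus R = 1/(64/25) = 25/64.
When t = 345/64, the terms have absolute value of order n, which does not tend to 0, so the series diverges by the divergence test.
When t = 295/64, the n-th term does not approach 0; divergence by the term test.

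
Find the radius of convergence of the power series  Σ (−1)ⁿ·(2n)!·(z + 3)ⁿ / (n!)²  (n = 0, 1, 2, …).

The ratio of consecutive coefficients is (2n+1)·(2n+2)/(n+1)² → 4.
The series converges when 4 · |z + 3| < 1, giving R = 1/4.

R = 1/4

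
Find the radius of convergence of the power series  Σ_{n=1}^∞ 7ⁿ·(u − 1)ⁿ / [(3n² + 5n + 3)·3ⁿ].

R = 3/7

Ratio test: |a_{n+1}/a_n| = [(3n² + 5n + 3)/(3(n+1)² + 5(n+1) + 3)] · 7/3 → 7/3 as n → ∞.
The series converges when 7/3 · |u − 1| < 1, giving R = 3/7.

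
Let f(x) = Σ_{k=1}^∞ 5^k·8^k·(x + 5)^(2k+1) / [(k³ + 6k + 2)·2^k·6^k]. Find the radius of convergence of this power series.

R = √30/10

The ratio of consecutive coefficients is [(k³ + 6k + 2)/((k+1)³ + 6(k+1) + 2)] · 5·8/(2·6) → 10/3.
Writing y = (x + 5)², the series in y has radius 3/10, so |x + 5| < √(3/10) and R = √30/10.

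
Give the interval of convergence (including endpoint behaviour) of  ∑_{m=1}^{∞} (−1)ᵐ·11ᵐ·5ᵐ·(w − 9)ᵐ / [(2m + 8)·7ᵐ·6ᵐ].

(453/55, 537/55]

Apply the ratio test: |a_{m+1}| / |a_m| = [(2m + 8)/(2(m+1) + 8)] · 11·5/(7·6), which tends to 55/42 as m → ∞.
Hence the series converges for |w − 9| < 1/(55/42) = 42/55, so the radius of convergence is 42/55.
At w = 537/55: an alternating series whose terms decrease to 0 in absolute value, so it converges by the Leibniz criterion.
When w = 453/55, the terms behave like c/m; limit comparison with the harmonic series gives divergence.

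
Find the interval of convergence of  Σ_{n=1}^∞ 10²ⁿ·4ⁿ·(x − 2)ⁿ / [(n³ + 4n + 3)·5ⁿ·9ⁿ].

Ratio test: |a_{n+1}/a_n| = [(n³ + 4n + 3)/((n+1)³ + 4(n+1) + 3)] · 100·4/(5·9) → 80/9 as n → ∞.
Convergence for |x − 2| · 80/9 < 1, i.e. |x − 2| < 9/80. So R = 9/80.
Endpoint x = 169/80: absolute convergence follows by limit comparison with Σ 1/n³.
At x = 151/80: the terms are on the order of 1/n³, so the series converges absolutely by comparison with the p-series (p = 3 > 1).

[151/80, 169/80]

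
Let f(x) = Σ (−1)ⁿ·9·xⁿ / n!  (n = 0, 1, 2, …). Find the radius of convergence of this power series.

R = ∞

Ratio test: |a_{n+1}/a_n| = 9/9 · 1/(n+1) → 0 as n → ∞.
The ratio tends to 0 regardless of x, hence R = ∞.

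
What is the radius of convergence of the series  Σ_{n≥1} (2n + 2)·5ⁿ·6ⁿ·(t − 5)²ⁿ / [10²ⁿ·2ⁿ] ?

By the ratio test, |a_{n+1}/a_n| = [(2(n+1) + 2)/(2n + 2)] · 5·6/(100·2) → 3/20.
Successive powers of (t − 5) differ by 2, so the series converges when |t − 5|² · 3/20 < 1, i.e. |t − 5| < √(20/3). So R = 2√15/3.

R = 2√15/3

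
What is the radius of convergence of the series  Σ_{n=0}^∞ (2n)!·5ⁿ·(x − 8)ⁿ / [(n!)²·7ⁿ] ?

R = 7/20

Ratio test: |a_{n+1}/a_n| = (2n+1)·(2n+2)/(n+1)² · 5/7 → 20/7 as n → ∞.
Thus R = 1/(20/7) = 7/20.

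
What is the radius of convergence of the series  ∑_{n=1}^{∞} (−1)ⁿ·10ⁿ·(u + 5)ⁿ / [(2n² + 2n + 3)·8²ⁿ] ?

R = 32/5

Ratio test: |a_{n+1}/a_n| = [(2n² + 2n + 3)/(2(n+1)² + 2(n+1) + 3)] · 10/64 → 5/32 as n → ∞.
Hence the series converges for |u + 5| < 1/(5/32) = 32/5, so the radius of convergence is 32/5.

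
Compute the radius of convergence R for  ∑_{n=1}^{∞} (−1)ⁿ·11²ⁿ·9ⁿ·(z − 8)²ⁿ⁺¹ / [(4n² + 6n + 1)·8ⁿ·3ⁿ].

R = 2√6/33

The ratio of consecutive coefficients is [(4n² + 6n + 1)/(4(n+1)² + 6(n+1) + 1)] · 121·9/(8·3) → 363/8.
Since the exponent of (z − 8) increases by 2 each term, convergence requires |z − 8|² < 8/363, hence R = 2√6/33.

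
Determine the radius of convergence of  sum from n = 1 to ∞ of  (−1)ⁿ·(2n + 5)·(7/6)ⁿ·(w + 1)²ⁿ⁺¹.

R = √42/7

Ratio test: |a_{n+1}/a_n| = [(2(n+1) + 5)/(2n + 5)] · 7/6 → 7/6 as n → ∞.
Since the exponent of (w + 1) increases by 2 each term, convergence requires |w + 1|² < 6/7, hence R = √42/7.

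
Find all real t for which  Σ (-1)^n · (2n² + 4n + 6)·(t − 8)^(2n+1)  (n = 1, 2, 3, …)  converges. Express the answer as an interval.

Apply the ratio test: |a_{n+1}| / |a_n| = (2(n+1)² + 4(n+1) + 6)/(2n² + 4n + 6), which tends to 1 as n → ∞.
Writing y = (t − 8)², the series in y has radius 1, so |t − 8| < √(1) = 1 and R = 1.
At t = 9: the terms do not tend to 0, so the series diverges.
Check t = 7: the terms have absolute value of order n², which does not tend to 0, so the series diverges by the divergence test.

(7, 9)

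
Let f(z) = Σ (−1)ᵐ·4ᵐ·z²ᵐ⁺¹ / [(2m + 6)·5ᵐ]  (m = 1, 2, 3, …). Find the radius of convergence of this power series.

By the ratio test, |a_{m+1}/a_m| = [(2m + 6)/(2(m+1) + 6)] · 4/5 → 4/5.
Writing y = z², the series in y has radius 5/4, so |z| < √(5/4) and R = √5/2.

R = √5/2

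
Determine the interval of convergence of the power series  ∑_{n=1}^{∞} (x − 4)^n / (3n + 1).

[3, 5)

Apply the ratio test: |a_{n+1}| / |a_n| = (3n + 1)/(3(n+1) + 1), which tends to 1 as n → ∞.
Hence R = 1.
Check x = 5: the terms behave like c/n; limit comparison with the harmonic series gives divergence.
Endpoint x = 3: an alternating series whose terms decrease to 0 in absolute value, so it converges by the Leibniz criterion.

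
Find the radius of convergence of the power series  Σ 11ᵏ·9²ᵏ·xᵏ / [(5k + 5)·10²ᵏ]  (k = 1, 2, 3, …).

Ratio test: |a_{k+1}/a_k| = [(5k + 5)/(5(k+1) + 5)] · 11·81/100 → 891/100 as k → ∞.
Thus R = 1/(891/100) = 100/891.

R = 100/891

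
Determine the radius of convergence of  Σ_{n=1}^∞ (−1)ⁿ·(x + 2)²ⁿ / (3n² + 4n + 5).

Apply the ratio test: |a_{n+1}| / |a_n| = (3n² + 4n + 5)/(3(n+1)² + 4(n+1) + 5), which tends to 1 as n → ∞.
Successive powers of (x + 2) differ by 2, so the series converges when |x + 2|² · 1 < 1, i.e. |x + 2| < √(1) = 1. So R = 1.

R = 1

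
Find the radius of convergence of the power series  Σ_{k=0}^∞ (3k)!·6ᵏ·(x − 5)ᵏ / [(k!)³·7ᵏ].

The ratio of consecutive coefficients is (3k+1)·(3k+2)·(3k+3)/(k+1)³ · 6/7 → 162/7.
Hence the series converges for |x − 5| < 1/(162/7) = 7/162, so the radius of convergence is 7/162.

R = 7/162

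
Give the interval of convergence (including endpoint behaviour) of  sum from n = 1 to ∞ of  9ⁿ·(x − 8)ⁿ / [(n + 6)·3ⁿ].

[23/3, 25/3)

Apply the ratio test: |a_{n+1}| / |a_n| = [(n + 6)/((n+1) + 6)] · 9/3, which tends to 3 as n → ∞.
Hence the series converges for |x − 8| < 1/(3) = 1/3, so the radius of convergence is 1/3.
When x = 25/3, the terms behave like c/n; limit comparison with the harmonic series gives divergence.
Check x = 23/3: an alternating series whose terms decrease to 0 in absolute value, so it converges by the Leibniz criterion.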